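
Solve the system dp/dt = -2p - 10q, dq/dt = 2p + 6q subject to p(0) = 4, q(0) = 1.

Coefficient matrix A = [[-2, -10], [2, 6]].
Characteristic polynomial det(A - λI) = λ^2 - 4λ + 8 = 0.
Eigenvalues λ = 2 ± 2i (complex conjugate pair).
For λ=2+2i: an eigenvector is (2,-1) - i(1,0) = (2 - i, -1).
A real fundamental pair from Re and Im of e^((2+2i)t)v: X_1 = e^(2t)(cos(2t)·(2,-1) + sin(2t)·(1,0)), X_2 = e^(2t)(sin(2t)·(2,-1) - cos(2t)·(1,0)).
General solution: C_1X_1 + C_2X_2.
Applying p(0)=4, q(0)=1 gives C_1=-1, C_2=-6.

p(t) = -13e^(2t)sin(2t) + 4e^(2t)cos(2t), q(t) = 6e^(2t)sin(2t) + e^(2t)cos(2t)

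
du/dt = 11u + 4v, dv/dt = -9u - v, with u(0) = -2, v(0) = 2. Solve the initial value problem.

Coefficient matrix A = [[11, 4], [-9, -1]].
Characteristic polynomial det(A - λI) = λ^2 - 10λ + 25 = 0.
Single eigenvalue λ = 5 with algebraic multiplicity 2.
Eigenvector v = (-2,3); generalized eigenvector w with (A-λI)w=v is (1,-2).
General solution: e^(5t)[C_1·v + C_2·(t·v + w)].
Applying u(0)=-2, v(0)=2 gives C_1=2, C_2=2.

u(t) = -4te^(5t) - 2e^(5t), v(t) = 6te^(5t) + 2e^(5t)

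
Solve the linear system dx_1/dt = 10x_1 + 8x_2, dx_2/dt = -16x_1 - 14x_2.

x_1(t) = C_1e^(2t) + C_2e^(-6t), x_2(t) = -C_1e^(2t) - 2C_2e^(-6t)

Coefficient matrix A = [[10, 8], [-16, -14]].
Characteristic polynomial det(A - λI) = λ^2 + 4λ - 12 = 0.
Eigenvalues λ = 2, -6.
For λ=2: (A-λI) row 1 is [8, 8], so an eigenvector is (1, -1).
For λ=-6: (A-λI) row 1 is [16, 8], so an eigenvector is (1, -2).
General solution: C_1e^(2t)(1,-1) + C_2e^(-6t)(1,-2).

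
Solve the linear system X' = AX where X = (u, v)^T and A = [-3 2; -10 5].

u(t) = c_1e^(t)cos(2t) + c_2e^(t)sin(2t), v(t) = -c_1e^(t)sin(2t) + 2c_1e^(t)cos(2t) + 2c_2e^(t)sin(2t) + c_2e^(t)cos(2t)

Coefficient matrix A = [[-3, 2], [-10, 5]].
Characteristic polynomial det(A - λI) = λ^2 - 2λ + 5 = 0.
Eigenvalues λ = 1 ± 2i (complex conjugate pair).
For λ=1+2i: an eigenvector is (1,2) - i(0,-1) = (1, 2 + i).
A real fundamental pair from Re and Im of e^((1+2i)t)v: X_1 = e^(t)(cos(2t)·(1,2) + sin(2t)·(0,-1)), X_2 = e^(t)(sin(2t)·(1,2) - cos(2t)·(0,-1)).
General solution: c_1X_1 + c_2X_2.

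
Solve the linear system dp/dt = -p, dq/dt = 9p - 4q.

p(t) = K_1e^(-t), q(t) = 3K_1e^(-t) - K_2e^(-4t)

Coefficient matrix A = [[-1, 0], [9, -4]].
Characteristic polynomial det(A - λI) = λ^2 + 5λ + 4 = 0.
Eigenvalues λ = -1, -4.
For λ=-1: (A-λI) row 2 is [9, -3], so an eigenvector is (1, 3).
For λ=-4: (A-λI) row 1 is [3, 0], so an eigenvector is (0, -1).
General solution: K_1e^(-t)(1,3) + K_2e^(-4t)(0,-1).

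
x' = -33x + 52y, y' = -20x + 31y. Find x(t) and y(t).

Coefficient matrix A = [[-33, 52], [-20, 31]].
Characteristic polynomial det(A - λI) = λ^2 + 2λ + 17 = 0.
Eigenvalues λ = -1 ± 4i (complex conjugate pair).
For λ=-1+4i: an eigenvector is (3,2) - i(2,1) = (3 - 2i, 2 - i).
A real fundamental pair from Re and Im of e^((-1+4i)t)v: X_1 = e^(-t)(cos(4t)·(3,2) + sin(4t)·(2,1)), X_2 = e^(-t)(sin(4t)·(3,2) - cos(4t)·(2,1)).
General solution: K_1X_1 + K_2X_2.

x(t) = 2K_1e^(-t)sin(4t) + 3K_1e^(-t)cos(4t) + 3K_2e^(-t)sin(4t) - 2K_2e^(-t)cos(4t), y(t) = K_1e^(-t)sin(4t) + 2K_1e^(-t)cos(4t) + 2K_2e^(-t)sin(4t) - K_2e^(-t)cos(4t)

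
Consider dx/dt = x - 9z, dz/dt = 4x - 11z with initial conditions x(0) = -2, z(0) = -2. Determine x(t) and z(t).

x(t) = 6te^(-5t) - 2e^(-5t), z(t) = 4te^(-5t) - 2e^(-5t)

Coefficient matrix A = [[1, -9], [4, -11]].
Characteristic polynomial det(A - λI) = λ^2 + 10λ + 25 = 0.
Single eigenvalue λ = -5 with algebraic multiplicity 2.
Eigenvector v = (3,2); generalized eigenvector w with (A-λI)w=v is (-1,-1).
General solution: e^(-5t)[C_1·v + C_2·(t·v + w)].
Applying x(0)=-2, z(0)=-2 gives C_1=0, C_2=2.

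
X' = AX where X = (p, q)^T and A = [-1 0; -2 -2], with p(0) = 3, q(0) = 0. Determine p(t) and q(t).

p(t) = 3e^(-t), q(t) = -6e^(-t) + 6e^(-2t)

Coefficient matrix A = [[-1, 0], [-2, -2]].
Characteristic polynomial det(A - λI) = λ^2 + 3λ + 2 = 0.
Eigenvalues λ = -1, -2.
For λ=-1: (A-λI) row 2 is [-2, -1], so an eigenvector is (-1, 2).
For λ=-2: (A-λI) row 1 is [1, 0], so an eigenvector is (0, -1).
General solution: K_1e^(-t)(-1,2) + K_2e^(-2t)(0,-1).
Applying p(0)=3, q(0)=0 gives K_1=-3, K_2=-6.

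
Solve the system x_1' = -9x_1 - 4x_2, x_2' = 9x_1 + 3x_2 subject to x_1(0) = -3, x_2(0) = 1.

Coefficient matrix A = [[-9, -4], [9, 3]].
Characteristic polynomial det(A - λI) = λ^2 + 6λ + 9 = 0.
Single eigenvalue λ = -3 with algebraic multiplicity 2.
Eigenvector v = (2,-3); generalized eigenvector w with (A-λI)w=v is (1,-2).
General solution: e^(-3t)[C_1·v + C_2·(t·v + w)].
Applying x_1(0)=-3, x_2(0)=1 gives C_1=-5, C_2=7.

x_1(t) = 14te^(-3t) - 3e^(-3t), x_2(t) = -21te^(-3t) + e^(-3t)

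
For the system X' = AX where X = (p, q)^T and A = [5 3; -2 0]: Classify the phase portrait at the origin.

A = [[5,3],[-2,0]]; det(A-λI) = λ^2 - 5λ + 6.
λ = 2, 3: both positive.

unstable node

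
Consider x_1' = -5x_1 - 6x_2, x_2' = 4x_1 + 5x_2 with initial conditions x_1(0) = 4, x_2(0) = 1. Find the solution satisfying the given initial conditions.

x_1(t) = -11e^(t) + 15e^(-t), x_2(t) = 11e^(t) - 10e^(-t)

Coefficient matrix A = [[-5, -6], [4, 5]].
Characteristic polynomial det(A - λI) = λ^2 - 1 = 0.
Eigenvalues λ = 1, -1.
For λ=1: (A-λI) row 1 is [-6, -6], so an eigenvector is (1, -1).
For λ=-1: (A-λI) row 1 is [-4, -6], so an eigenvector is (-3, 2).
General solution: K_1e^(t)(1,-1) + K_2e^(-t)(-3,2).
Applying x_1(0)=4, x_2(0)=1 gives K_1=-11, K_2=-5.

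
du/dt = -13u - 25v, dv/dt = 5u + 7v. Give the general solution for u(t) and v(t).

Coefficient matrix A = [[-13, -25], [5, 7]].
Characteristic polynomial det(A - λI) = λ^2 + 6λ + 34 = 0.
Eigenvalues λ = -3 ± 5i (complex conjugate pair).
For λ=-3+5i: an eigenvector is (2,-1) - i(1,0) = (2 - i, -1).
A real fundamental pair from Re and Im of e^((-3+5i)t)v: X_1 = e^(-3t)(cos(5t)·(2,-1) + sin(5t)·(1,0)), X_2 = e^(-3t)(sin(5t)·(2,-1) - cos(5t)·(1,0)).
General solution: K_1X_1 + K_2X_2.

u(t) = K_1e^(-3t)sin(5t) + 2K_1e^(-3t)cos(5t) + 2K_2e^(-3t)sin(5t) - K_2e^(-3t)cos(5t), v(t) = -K_1e^(-3t)cos(5t) - K_2e^(-3t)sin(5t)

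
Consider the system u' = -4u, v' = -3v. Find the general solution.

Coefficient matrix A = [[-4, 0], [0, -3]].
Characteristic polynomial det(A - λI) = λ^2 + 7λ + 12 = 0.
Eigenvalues λ = -3, -4.
For λ=-3: (A-λI) row 1 is [-1, 0], so an eigenvector is (0, -1).
For λ=-4: (A-λI) row 2 is [0, 1], so an eigenvector is (1, 0).
General solution: K_1e^(-3t)(0,-1) + K_2e^(-4t)(1,0).

u(t) = K_2e^(-4t), v(t) = -K_1e^(-3t)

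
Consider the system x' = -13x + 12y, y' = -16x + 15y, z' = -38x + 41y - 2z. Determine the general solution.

Coefficient matrix A = [[-13, 12, 0], [-16, 15, 0], [-38, 41, -2]].
det(A - λI) = 0 gives eigenvalues λ = 3, -1, -2.
For λ=3: eigenvector (3,4,10).
For λ=-1: eigenvector (1,1,3).
For λ=-2: eigenvector (0,0,1).
General solution: K_1e^(3t)(3,4,10) + K_2e^(-t)(1,1,3) + K_3e^(-2t)(0,0,1).

x(t) = 3K_1e^(3t) + K_2e^(-t), y(t) = 4K_1e^(3t) + K_2e^(-t), z(t) = 10K_1e^(3t) + 3K_2e^(-t) + K_3e^(-2t)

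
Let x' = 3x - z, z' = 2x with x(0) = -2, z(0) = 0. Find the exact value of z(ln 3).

-24

A = [[3,-1],[2,0]]; eigenvalues λ = 2, 1.
Eigenvectors: (-1,-1) for λ=2, (-1,-2) for λ=1.
From the initial condition, c_1 = 4, c_2 = -2.
z(ln 3) = (4)(3^2)(-1) + (-2)(3^1)(-2) = -24.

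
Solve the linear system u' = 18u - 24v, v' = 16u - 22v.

u(t) = -K_1e^(-6t) - 3K_2e^(2t), v(t) = -K_1e^(-6t) - 2K_2e^(2t)

Coefficient matrix A = [[18, -24], [16, -22]].
Characteristic polynomial det(A - λI) = λ^2 + 4λ - 12 = 0.
Eigenvalues λ = -6, 2.
For λ=-6: (A-λI) row 1 is [24, -24], so an eigenvector is (-1, -1).
For λ=2: (A-λI) row 1 is [16, -24], so an eigenvector is (-3, -2).
General solution: K_1e^(-6t)(-1,-1) + K_2e^(2t)(-3,-2).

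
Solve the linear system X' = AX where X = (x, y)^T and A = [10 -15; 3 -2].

x(t) = C_1e^(4t)sin(3t) - 2C_1e^(4t)cos(3t) - 2C_2e^(4t)sin(3t) - C_2e^(4t)cos(3t), y(t) = -C_1e^(4t)cos(3t) - C_2e^(4t)sin(3t)

Coefficient matrix A = [[10, -15], [3, -2]].
Characteristic polynomial det(A - λI) = λ^2 - 8λ + 25 = 0.
Eigenvalues λ = 4 ± 3i (complex conjugate pair).
For λ=4+3i: an eigenvector is (-2,-1) - i(1,0) = (-2 - i, -1).
A real fundamental pair from Re and Im of e^((4+3i)t)v: X_1 = e^(4t)(cos(3t)·(-2,-1) + sin(3t)·(1,0)), X_2 = e^(4t)(sin(3t)·(-2,-1) - cos(3t)·(1,0)).
General solution: C_1X_1 + C_2X_2.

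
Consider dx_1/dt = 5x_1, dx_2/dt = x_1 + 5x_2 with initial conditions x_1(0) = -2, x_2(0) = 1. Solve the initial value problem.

Coefficient matrix A = [[5, 0], [1, 5]].
Characteristic polynomial det(A - λI) = λ^2 - 10λ + 25 = 0.
Single eigenvalue λ = 5 with algebraic multiplicity 2.
Eigenvector v = (0,1); generalized eigenvector w with (A-λI)w=v is (1,2).
General solution: e^(5t)[C_1·v + C_2·(t·v + w)].
Applying x_1(0)=-2, x_2(0)=1 gives C_1=5, C_2=-2.

x_1(t) = -2e^(5t), x_2(t) = -2te^(5t) + e^(5t)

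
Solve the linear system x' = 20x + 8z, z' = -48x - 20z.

x(t) = -C_1e^(-4t) - C_2e^(4t), z(t) = 3C_1e^(-4t) + 2C_2e^(4t)

Coefficient matrix A = [[20, 8], [-48, -20]].
Characteristic polynomial det(A - λI) = λ^2 - 16 = 0.
Eigenvalues λ = -4, 4.
For λ=-4: (A-λI) row 1 is [24, 8], so an eigenvector is (-1, 3).
For λ=4: (A-λI) row 1 is [16, 8], so an eigenvector is (-1, 2).
General solution: C_1e^(-4t)(-1,3) + C_2e^(4t)(-1,2).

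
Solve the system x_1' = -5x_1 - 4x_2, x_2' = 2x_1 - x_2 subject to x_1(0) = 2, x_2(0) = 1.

x_1(t) = -4e^(-3t)sin(2t) + 2e^(-3t)cos(2t), x_2(t) = 3e^(-3t)sin(2t) + e^(-3t)cos(2t)

Coefficient matrix A = [[-5, -4], [2, -1]].
Characteristic polynomial det(A - λI) = λ^2 + 6λ + 13 = 0.
Eigenvalues λ = -3 ± 2i (complex conjugate pair).
For λ=-3+2i: an eigenvector is (-1,0) - i(1,-1) = (-1 - i, 0 + i).
A real fundamental pair from Re and Im of e^((-3+2i)t)v: X_1 = e^(-3t)(cos(2t)·(-1,0) + sin(2t)·(1,-1)), X_2 = e^(-3t)(sin(2t)·(-1,0) - cos(2t)·(1,-1)).
General solution: c_1X_1 + c_2X_2.
Applying x_1(0)=2, x_2(0)=1 gives c_1=-3, c_2=1.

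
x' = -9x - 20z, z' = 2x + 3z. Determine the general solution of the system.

Coefficient matrix A = [[-9, -20], [2, 3]].
Characteristic polynomial det(A - λI) = λ^2 + 6λ + 13 = 0.
Eigenvalues λ = -3 ± 2i (complex conjugate pair).
For λ=-3+2i: an eigenvector is (3,-1) - i(1,0) = (3 - i, -1).
A real fundamental pair from Re and Im of e^((-3+2i)t)v: X_1 = e^(-3t)(cos(2t)·(3,-1) + sin(2t)·(1,0)), X_2 = e^(-3t)(sin(2t)·(3,-1) - cos(2t)·(1,0)).
General solution: K_1X_1 + K_2X_2.

x(t) = K_1e^(-3t)sin(2t) + 3K_1e^(-3t)cos(2t) + 3K_2e^(-3t)sin(2t) - K_2e^(-3t)cos(2t), z(t) = -K_1e^(-3t)cos(2t) - K_2e^(-3t)sin(2t)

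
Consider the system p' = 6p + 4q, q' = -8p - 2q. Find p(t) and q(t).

p(t) = K_1e^(2t)cos(4t) + K_2e^(2t)sin(4t), q(t) = -K_1e^(2t)sin(4t) - K_1e^(2t)cos(4t) - K_2e^(2t)sin(4t) + K_2e^(2t)cos(4t)

Coefficient matrix A = [[6, 4], [-8, -2]].
Characteristic polynomial det(A - λI) = λ^2 - 4λ + 20 = 0.
Eigenvalues λ = 2 ± 4i (complex conjugate pair).
For λ=2+4i: an eigenvector is (1,-1) - i(0,-1) = (1, -1 + i).
A real fundamental pair from Re and Im of e^((2+4i)t)v: X_1 = e^(2t)(cos(4t)·(1,-1) + sin(4t)·(0,-1)), X_2 = e^(2t)(sin(4t)·(1,-1) - cos(4t)·(0,-1)).
General solution: K_1X_1 + K_2X_2.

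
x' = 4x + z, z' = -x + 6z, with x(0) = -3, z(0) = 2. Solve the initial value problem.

Coefficient matrix A = [[4, 1], [-1, 6]].
Characteristic polynomial det(A - λI) = λ^2 - 10λ + 25 = 0.
Single eigenvalue λ = 5 with algebraic multiplicity 2.
Eigenvector v = (-1,-1); generalized eigenvector w with (A-λI)w=v is (1,0).
General solution: e^(5t)[c_1·v + c_2·(t·v + w)].
Applying x(0)=-3, z(0)=2 gives c_1=-2, c_2=-5.

x(t) = 5te^(5t) - 3e^(5t), z(t) = 5te^(5t) + 2e^(5t)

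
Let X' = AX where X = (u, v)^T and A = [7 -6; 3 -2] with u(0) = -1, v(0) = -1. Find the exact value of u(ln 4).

-4

A = [[7,-6],[3,-2]]; eigenvalues λ = 1, 4.
Eigenvectors: (-1,-1) for λ=1, (2,1) for λ=4.
From the initial condition, c_1 = 1, c_2 = 0.
u(ln 4) = (1)(4^1)(-1) + (0)(4^4)(2) = -4.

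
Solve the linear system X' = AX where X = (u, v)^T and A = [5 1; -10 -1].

Coefficient matrix A = [[5, 1], [-10, -1]].
Characteristic polynomial det(A - λI) = λ^2 - 4λ + 5 = 0.
Eigenvalues λ = 2 ± i (complex conjugate pair).
For λ=2+i: an eigenvector is (0,-1) - i(-1,3) = (0 + i, -1 - 3i).
A real fundamental pair from Re and Im of e^((2+i)t)v: X_1 = e^(2t)(cos(t)·(0,-1) + sin(t)·(-1,3)), X_2 = e^(2t)(sin(t)·(0,-1) - cos(t)·(-1,3)).
General solution: c_1X_1 + c_2X_2.

u(t) = -c_1e^(2t)sin(t) + c_2e^(2t)cos(t), v(t) = 3c_1e^(2t)sin(t) - c_1e^(2t)cos(t) - c_2e^(2t)sin(t) - 3c_2e^(2t)cos(t)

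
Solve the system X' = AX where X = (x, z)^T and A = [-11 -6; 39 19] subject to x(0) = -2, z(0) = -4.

x(t) = 18e^(4t)sin(3t) - 2e^(4t)cos(3t), z(t) = -46e^(4t)sin(3t) - 4e^(4t)cos(3t)

Coefficient matrix A = [[-11, -6], [39, 19]].
Characteristic polynomial det(A - λI) = λ^2 - 8λ + 25 = 0.
Eigenvalues λ = 4 ± 3i (complex conjugate pair).
For λ=4+3i: an eigenvector is (1,-2) - i(-1,3) = (1 + i, -2 - 3i).
A real fundamental pair from Re and Im of e^((4+3i)t)v: X_1 = e^(4t)(cos(3t)·(1,-2) + sin(3t)·(-1,3)), X_2 = e^(4t)(sin(3t)·(1,-2) - cos(3t)·(-1,3)).
General solution: c_1X_1 + c_2X_2.
Applying x(0)=-2, z(0)=-4 gives c_1=-10, c_2=8.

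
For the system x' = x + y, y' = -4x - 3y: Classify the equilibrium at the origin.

stable improper node

A = [[1,1],[-4,-3]]; det(A-λI) = λ^2 + 2λ + 1.
repeated λ = -1 with a single eigenvector.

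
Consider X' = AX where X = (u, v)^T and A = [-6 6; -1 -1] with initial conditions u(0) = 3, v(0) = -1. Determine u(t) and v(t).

u(t) = -12e^(-3t) + 15e^(-4t), v(t) = -6e^(-3t) + 5e^(-4t)

Coefficient matrix A = [[-6, 6], [-1, -1]].
Characteristic polynomial det(A - λI) = λ^2 + 7λ + 12 = 0.
Eigenvalues λ = -3, -4.
For λ=-3: (A-λI) row 1 is [-3, 6], so an eigenvector is (-2, -1).
For λ=-4: (A-λI) row 1 is [-2, 6], so an eigenvector is (3, 1).
General solution: C_1e^(-3t)(-2,-1) + C_2e^(-4t)(3,1).
Applying u(0)=3, v(0)=-1 gives C_1=6, C_2=5.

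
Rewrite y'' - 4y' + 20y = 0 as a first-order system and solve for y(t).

y(t) = K_1e^(2t)cos(4t) + K_2e^(2t)sin(4t)

Let x_1 = y, x_2 = y'. Then x_1' = x_2 and x_2' = -20x_1 + 4x_2.
A = [[0,1],[-20,4]]; det(A-λI) = λ^2 - 4λ + 20.
Eigenvalues λ = 2 ± 4i.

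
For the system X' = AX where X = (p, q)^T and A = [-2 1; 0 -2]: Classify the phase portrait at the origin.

A = [[-2,1],[0,-2]]; det(A-λI) = λ^2 + 4λ + 4.
repeated λ = -2 with a single eigenvector.

stable improper node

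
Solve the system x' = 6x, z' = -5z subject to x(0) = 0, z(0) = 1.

x(t) = 0, z(t) = e^(-5t)

Coefficient matrix A = [[6, 0], [0, -5]].
Characteristic polynomial det(A - λI) = λ^2 - λ - 30 = 0.
Eigenvalues λ = -5, 6.
For λ=-5: (A-λI) row 1 is [11, 0], so an eigenvector is (0, 1).
For λ=6: (A-λI) row 2 is [0, -11], so an eigenvector is (-1, 0).
General solution: K_1e^(-5t)(0,1) + K_2e^(6t)(-1,0).
Applying x(0)=0, z(0)=1 gives K_1=1, K_2=0.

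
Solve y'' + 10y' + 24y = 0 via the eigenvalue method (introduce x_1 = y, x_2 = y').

y(t) = c_1e^(-6t) + c_2e^(-4t)

Let x_1 = y, x_2 = y'. Then x_1' = x_2 and x_2' = -24x_1 - 10x_2.
A = [[0,1],[-24,-10]]; det(A-λI) = λ^2 + 10λ + 24.
Eigenvalues λ = -6, -4 with eigenvectors (1,-6), (1,-4).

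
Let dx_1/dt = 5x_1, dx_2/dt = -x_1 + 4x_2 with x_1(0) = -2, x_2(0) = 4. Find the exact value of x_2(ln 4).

A = [[5,0],[-1,4]]; eigenvalues λ = 5, 4.
Eigenvectors: (-1,1) for λ=5, (0,-1) for λ=4.
From the initial condition, c_1 = 2, c_2 = -2.
x_2(ln 4) = (2)(4^5)(1) + (-2)(4^4)(-1) = 2560.

2560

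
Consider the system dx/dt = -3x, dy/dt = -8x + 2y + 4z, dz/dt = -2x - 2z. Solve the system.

Coefficient matrix A = [[-3, 0, 0], [-8, 2, 4], [-2, 0, -2]].
det(A - λI) = 0 gives eigenvalues λ = -3, 2, -2.
For λ=-3: eigenvector (1,0,2).
For λ=2: eigenvector (0,1,0).
For λ=-2: eigenvector (0,-1,1).
General solution: C_1e^(-3t)(1,0,2) + C_2e^(2t)(0,1,0) + C_3e^(-2t)(0,-1,1).

x(t) = C_1e^(-3t), y(t) = C_2e^(2t) - C_3e^(-2t), z(t) = 2C_1e^(-3t) + C_3e^(-2t)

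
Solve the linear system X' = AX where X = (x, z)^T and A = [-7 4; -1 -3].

x(t) = -2K_1e^(-5t) - 2K_2te^(-5t) + 3K_2e^(-5t), z(t) = -K_1e^(-5t) - K_2te^(-5t) + K_2e^(-5t)

Coefficient matrix A = [[-7, 4], [-1, -3]].
Characteristic polynomial det(A - λI) = λ^2 + 10λ + 25 = 0.
Single eigenvalue λ = -5 with algebraic multiplicity 2.
Eigenvector v = (-2,-1); generalized eigenvector w with (A-λI)w=v is (3,1).
General solution: e^(-5t)[K_1·v + K_2·(t·v + w)].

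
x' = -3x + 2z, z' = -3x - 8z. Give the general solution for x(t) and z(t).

Coefficient matrix A = [[-3, 2], [-3, -8]].
Characteristic polynomial det(A - λI) = λ^2 + 11λ + 30 = 0.
Eigenvalues λ = -5, -6.
For λ=-5: (A-λI) row 1 is [2, 2], so an eigenvector is (1, -1).
For λ=-6: (A-λI) row 1 is [3, 2], so an eigenvector is (2, -3).
General solution: c_1e^(-5t)(1,-1) + c_2e^(-6t)(2,-3).

x(t) = c_1e^(-5t) + 2c_2e^(-6t), z(t) = -c_1e^(-5t) - 3c_2e^(-6t)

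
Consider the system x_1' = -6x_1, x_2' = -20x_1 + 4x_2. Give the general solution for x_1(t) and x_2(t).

x_1(t) = -C_1e^(-6t), x_2(t) = -2C_1e^(-6t) - C_2e^(4t)

Coefficient matrix A = [[-6, 0], [-20, 4]].
Characteristic polynomial det(A - λI) = λ^2 + 2λ - 24 = 0.
Eigenvalues λ = -6, 4.
For λ=-6: (A-λI) row 2 is [-20, 10], so an eigenvector is (-1, -2).
For λ=4: (A-λI) row 1 is [-10, 0], so an eigenvector is (0, -1).
General solution: C_1e^(-6t)(-1,-2) + C_2e^(4t)(0,-1).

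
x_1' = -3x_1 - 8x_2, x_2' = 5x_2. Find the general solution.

Coefficient matrix A = [[-3, -8], [0, 5]].
Characteristic polynomial det(A - λI) = λ^2 - 2λ - 15 = 0.
Eigenvalues λ = 5, -3.
For λ=5: (A-λI) row 1 is [-8, -8], so an eigenvector is (1, -1).
For λ=-3: (A-λI) row 1 is [0, -8], so an eigenvector is (-1, 0).
General solution: K_1e^(5t)(1,-1) + K_2e^(-3t)(-1,0).

x_1(t) = K_1e^(5t) - K_2e^(-3t), x_2(t) = -K_1e^(5t)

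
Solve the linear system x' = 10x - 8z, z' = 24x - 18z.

x(t) = 2c_1e^(-2t) - c_2e^(-6t), z(t) = 3c_1e^(-2t) - 2c_2e^(-6t)

Coefficient matrix A = [[10, -8], [24, -18]].
Characteristic polynomial det(A - λI) = λ^2 + 8λ + 12 = 0.
Eigenvalues λ = -2, -6.
For λ=-2: (A-λI) row 1 is [12, -8], so an eigenvector is (2, 3).
For λ=-6: (A-λI) row 1 is [16, -8], so an eigenvector is (-1, -2).
General solution: c_1e^(-2t)(2,3) + c_2e^(-6t)(-1,-2).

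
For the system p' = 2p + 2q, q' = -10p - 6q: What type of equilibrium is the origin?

stable spiral

A = [[2,2],[-10,-6]]; det(A-λI) = λ^2 + 4λ + 8.
λ = -2 ± 2i: negative real part.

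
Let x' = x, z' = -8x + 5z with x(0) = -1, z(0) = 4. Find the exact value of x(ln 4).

-4

A = [[1,0],[-8,5]]; eigenvalues λ = 1, 5.
Eigenvectors: (1,2) for λ=1, (0,1) for λ=5.
From the initial condition, c_1 = -1, c_2 = 6.
x(ln 4) = (-1)(4^1)(1) + (6)(4^5)(0) = -4.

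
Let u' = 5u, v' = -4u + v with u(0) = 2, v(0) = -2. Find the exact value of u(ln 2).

64

A = [[5,0],[-4,1]]; eigenvalues λ = 5, 1.
Eigenvectors: (-1,1) for λ=5, (0,1) for λ=1.
From the initial condition, c_1 = -2, c_2 = 0.
u(ln 2) = (-2)(2^5)(-1) + (0)(2^1)(0) = 64.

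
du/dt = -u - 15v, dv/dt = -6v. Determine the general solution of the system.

u(t) = -3c_1e^(-6t) + c_2e^(-t), v(t) = -c_1e^(-6t)

Coefficient matrix A = [[-1, -15], [0, -6]].
Characteristic polynomial det(A - λI) = λ^2 + 7λ + 6 = 0.
Eigenvalues λ = -6, -1.
For λ=-6: (A-λI) row 1 is [5, -15], so an eigenvector is (-3, -1).
For λ=-1: (A-λI) row 1 is [0, -15], so an eigenvector is (1, 0).
General solution: c_1e^(-6t)(-3,-1) + c_2e^(-t)(1,0).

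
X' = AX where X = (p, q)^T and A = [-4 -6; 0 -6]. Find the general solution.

Coefficient matrix A = [[-4, -6], [0, -6]].
Characteristic polynomial det(A - λI) = λ^2 + 10λ + 24 = 0.
Eigenvalues λ = -4, -6.
For λ=-4: (A-λI) row 1 is [0, -6], so an eigenvector is (1, 0).
For λ=-6: (A-λI) row 1 is [2, -6], so an eigenvector is (-3, -1).
General solution: c_1e^(-4t)(1,0) + c_2e^(-6t)(-3,-1).

p(t) = c_1e^(-4t) - 3c_2e^(-6t), q(t) = -c_2e^(-6t)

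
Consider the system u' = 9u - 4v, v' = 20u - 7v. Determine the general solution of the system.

u(t) = -C_1e^(t)cos(4t) - C_2e^(t)sin(4t), v(t) = -C_1e^(t)sin(4t) - 2C_1e^(t)cos(4t) - 2C_2e^(t)sin(4t) + C_2e^(t)cos(4t)

Coefficient matrix A = [[9, -4], [20, -7]].
Characteristic polynomial det(A - λI) = λ^2 - 2λ + 17 = 0.
Eigenvalues λ = 1 ± 4i (complex conjugate pair).
For λ=1+4i: an eigenvector is (-1,-2) - i(0,-1) = (-1, -2 + i).
A real fundamental pair from Re and Im of e^((1+4i)t)v: X_1 = e^(t)(cos(4t)·(-1,-2) + sin(4t)·(0,-1)), X_2 = e^(t)(sin(4t)·(-1,-2) - cos(4t)·(0,-1)).
General solution: C_1X_1 + C_2X_2.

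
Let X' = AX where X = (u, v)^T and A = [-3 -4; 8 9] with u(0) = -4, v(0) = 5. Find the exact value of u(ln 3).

-252

A = [[-3,-4],[8,9]]; eigenvalues λ = 1, 5.
Eigenvectors: (-1,1) for λ=1, (1,-2) for λ=5.
From the initial condition, c_1 = 3, c_2 = -1.
u(ln 3) = (3)(3^1)(-1) + (-1)(3^5)(1) = -252.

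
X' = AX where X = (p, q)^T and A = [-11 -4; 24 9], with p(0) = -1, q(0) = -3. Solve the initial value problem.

p(t) = 5e^(t) - 6e^(-3t), q(t) = -15e^(t) + 12e^(-3t)

Coefficient matrix A = [[-11, -4], [24, 9]].
Characteristic polynomial det(A - λI) = λ^2 + 2λ - 3 = 0.
Eigenvalues λ = 1, -3.
For λ=1: (A-λI) row 1 is [-12, -4], so an eigenvector is (-1, 3).
For λ=-3: (A-λI) row 1 is [-8, -4], so an eigenvector is (-1, 2).
General solution: C_1e^(t)(-1,3) + C_2e^(-3t)(-1,2).
Applying p(0)=-1, q(0)=-3 gives C_1=-5, C_2=6.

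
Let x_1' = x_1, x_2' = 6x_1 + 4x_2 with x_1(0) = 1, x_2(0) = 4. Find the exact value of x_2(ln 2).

92

A = [[1,0],[6,4]]; eigenvalues λ = 4, 1.
Eigenvectors: (0,-1) for λ=4, (-1,2) for λ=1.
From the initial condition, c_1 = -6, c_2 = -1.
x_2(ln 2) = (-6)(2^4)(-1) + (-1)(2^1)(2) = 92.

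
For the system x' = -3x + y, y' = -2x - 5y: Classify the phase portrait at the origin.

stable spiral

A = [[-3,1],[-2,-5]]; det(A-λI) = λ^2 + 8λ + 17.
λ = -4 ± i: negative real part.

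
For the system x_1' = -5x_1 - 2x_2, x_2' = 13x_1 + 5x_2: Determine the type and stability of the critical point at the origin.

A = [[-5,-2],[13,5]]; det(A-λI) = λ^2 + 1.
λ = 0 ± i: zero real part.

center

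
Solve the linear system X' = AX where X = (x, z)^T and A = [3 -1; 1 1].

x(t) = c_1e^(2t) + c_2te^(2t), z(t) = c_1e^(2t) + c_2te^(2t) - c_2e^(2t)

Coefficient matrix A = [[3, -1], [1, 1]].
Characteristic polynomial det(A - λI) = λ^2 - 4λ + 4 = 0.
Single eigenvalue λ = 2 with algebraic multiplicity 2.
Eigenvector v = (1,1); generalized eigenvector w with (A-λI)w=v is (0,-1).
General solution: e^(2t)[c_1·v + c_2·(t·v + w)].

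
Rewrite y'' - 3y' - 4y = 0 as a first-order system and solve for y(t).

Let x_1 = y, x_2 = y'. Then x_1' = x_2 and x_2' = 4x_1 + 3x_2.
A = [[0,1],[4,3]]; det(A-λI) = λ^2 - 3λ - 4.
Eigenvalues λ = 4, -1 with eigenvectors (1,4), (1,-1).

y(t) = c_1e^(4t) + c_2e^(-t)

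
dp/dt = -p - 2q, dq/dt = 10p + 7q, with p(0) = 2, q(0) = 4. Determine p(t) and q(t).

Coefficient matrix A = [[-1, -2], [10, 7]].
Characteristic polynomial det(A - λI) = λ^2 - 6λ + 13 = 0.
Eigenvalues λ = 3 ± 2i (complex conjugate pair).
For λ=3+2i: an eigenvector is (0,-1) - i(1,-2) = (0 - i, -1 + 2i).
A real fundamental pair from Re and Im of e^((3+2i)t)v: X_1 = e^(3t)(cos(2t)·(0,-1) + sin(2t)·(1,-2)), X_2 = e^(3t)(sin(2t)·(0,-1) - cos(2t)·(1,-2)).
General solution: K_1X_1 + K_2X_2.
Applying p(0)=2, q(0)=4 gives K_1=-8, K_2=-2.

p(t) = -8e^(3t)sin(2t) + 2e^(3t)cos(2t), q(t) = 18e^(3t)sin(2t) + 4e^(3t)cos(2t)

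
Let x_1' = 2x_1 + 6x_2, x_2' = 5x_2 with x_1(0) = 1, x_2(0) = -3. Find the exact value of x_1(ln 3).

A = [[2,6],[0,5]]; eigenvalues λ = 5, 2.
Eigenvectors: (-2,-1) for λ=5, (1,0) for λ=2.
From the initial condition, c_1 = 3, c_2 = 7.
x_1(ln 3) = (3)(3^5)(-2) + (7)(3^2)(1) = -1395.

-1395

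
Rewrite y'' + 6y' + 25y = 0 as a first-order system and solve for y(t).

Let x_1 = y, x_2 = y'. Then x_1' = x_2 and x_2' = -25x_1 - 6x_2.
A = [[0,1],[-25,-6]]; det(A-λI) = λ^2 + 6λ + 25.
Eigenvalues λ = -3 ± 4i.

y(t) = c_1e^(-3t)cos(4t) + c_2e^(-3t)sin(4t)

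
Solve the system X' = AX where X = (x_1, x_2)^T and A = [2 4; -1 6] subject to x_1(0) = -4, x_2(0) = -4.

Coefficient matrix A = [[2, 4], [-1, 6]].
Characteristic polynomial det(A - λI) = λ^2 - 8λ + 16 = 0.
Single eigenvalue λ = 4 with algebraic multiplicity 2.
Eigenvector v = (-2,-1); generalized eigenvector w with (A-λI)w=v is (1,0).
General solution: e^(4t)[c_1·v + c_2·(t·v + w)].
Applying x_1(0)=-4, x_2(0)=-4 gives c_1=4, c_2=4.

x_1(t) = -8te^(4t) - 4e^(4t), x_2(t) = -4te^(4t) - 4e^(4t)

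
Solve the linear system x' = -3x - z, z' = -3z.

x(t) = c_1e^(-3t) + c_2te^(-3t) - c_2e^(-3t), z(t) = -c_2e^(-3t)

Coefficient matrix A = [[-3, -1], [0, -3]].
Characteristic polynomial det(A - λI) = λ^2 + 6λ + 9 = 0.
Single eigenvalue λ = -3 with algebraic multiplicity 2.
Eigenvector v = (1,0); generalized eigenvector w with (A-λI)w=v is (-1,-1).
General solution: e^(-3t)[c_1·v + c_2·(t·v + w)].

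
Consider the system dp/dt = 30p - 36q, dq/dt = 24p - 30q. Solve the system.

p(t) = -3C_1e^(6t) + C_2e^(-6t), q(t) = -2C_1e^(6t) + C_2e^(-6t)

Coefficient matrix A = [[30, -36], [24, -30]].
Characteristic polynomial det(A - λI) = λ^2 - 36 = 0.
Eigenvalues λ = 6, -6.
For λ=6: (A-λI) row 1 is [24, -36], so an eigenvector is (-3, -2).
For λ=-6: (A-λI) row 1 is [36, -36], so an eigenvector is (1, 1).
General solution: C_1e^(6t)(-3,-2) + C_2e^(-6t)(1,1).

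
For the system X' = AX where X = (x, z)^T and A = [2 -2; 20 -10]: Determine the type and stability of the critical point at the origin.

stable spiral

A = [[2,-2],[20,-10]]; det(A-λI) = λ^2 + 8λ + 20.
λ = -4 ± 2i: negative real part.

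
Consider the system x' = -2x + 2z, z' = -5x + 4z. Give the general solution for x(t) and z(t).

Coefficient matrix A = [[-2, 2], [-5, 4]].
Characteristic polynomial det(A - λI) = λ^2 - 2λ + 2 = 0.
Eigenvalues λ = 1 ± i (complex conjugate pair).
For λ=1+i: an eigenvector is (1,1) - i(-1,-2) = (1 + i, 1 + 2i).
A real fundamental pair from Re and Im of e^((1+i)t)v: X_1 = e^(t)(cos(t)·(1,1) + sin(t)·(-1,-2)), X_2 = e^(t)(sin(t)·(1,1) - cos(t)·(-1,-2)).
General solution: K_1X_1 + K_2X_2.

x(t) = -K_1e^(t)sin(t) + K_1e^(t)cos(t) + K_2e^(t)sin(t) + K_2e^(t)cos(t), z(t) = -2K_1e^(t)sin(t) + K_1e^(t)cos(t) + K_2e^(t)sin(t) + 2K_2e^(t)cos(t)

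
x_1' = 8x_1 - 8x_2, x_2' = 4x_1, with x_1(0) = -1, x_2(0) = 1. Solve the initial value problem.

Coefficient matrix A = [[8, -8], [4, 0]].
Characteristic polynomial det(A - λI) = λ^2 - 8λ + 32 = 0.
Eigenvalues λ = 4 ± 4i (complex conjugate pair).
For λ=4+4i: an eigenvector is (-1,-1) - i(1,0) = (-1 - i, -1).
A real fundamental pair from Re and Im of e^((4+4i)t)v: X_1 = e^(4t)(cos(4t)·(-1,-1) + sin(4t)·(1,0)), X_2 = e^(4t)(sin(4t)·(-1,-1) - cos(4t)·(1,0)).
General solution: C_1X_1 + C_2X_2.
Applying x_1(0)=-1, x_2(0)=1 gives C_1=-1, C_2=2.

x_1(t) = -3e^(4t)sin(4t) - e^(4t)cos(4t), x_2(t) = -2e^(4t)sin(4t) + e^(4t)cos(4t)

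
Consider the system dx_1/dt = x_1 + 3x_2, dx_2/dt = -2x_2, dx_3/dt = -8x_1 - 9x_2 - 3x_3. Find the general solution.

Coefficient matrix A = [[1, 3, 0], [0, -2, 0], [-8, -9, -3]].
det(A - λI) = 0 gives eigenvalues λ = 1, -3, -2.
For λ=1: eigenvector (1,0,-2).
For λ=-3: eigenvector (0,0,1).
For λ=-2: eigenvector (-1,1,-1).
General solution: K_1e^(t)(1,0,-2) + K_2e^(-3t)(0,0,1) + K_3e^(-2t)(-1,1,-1).

x_1(t) = K_1e^(t) - K_3e^(-2t), x_2(t) = K_3e^(-2t), x_3(t) = -2K_1e^(t) + K_2e^(-3t) - K_3e^(-2t)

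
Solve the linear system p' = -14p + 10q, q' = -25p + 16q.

p(t) = -C_1e^(t)sin(5t) - C_1e^(t)cos(5t) - C_2e^(t)sin(5t) + C_2e^(t)cos(5t), q(t) = -C_1e^(t)sin(5t) - 2C_1e^(t)cos(5t) - 2C_2e^(t)sin(5t) + C_2e^(t)cos(5t)

Coefficient matrix A = [[-14, 10], [-25, 16]].
Characteristic polynomial det(A - λI) = λ^2 - 2λ + 26 = 0.
Eigenvalues λ = 1 ± 5i (complex conjugate pair).
For λ=1+5i: an eigenvector is (-1,-2) - i(-1,-1) = (-1 + i, -2 + i).
A real fundamental pair from Re and Im of e^((1+5i)t)v: X_1 = e^(t)(cos(5t)·(-1,-2) + sin(5t)·(-1,-1)), X_2 = e^(t)(sin(5t)·(-1,-2) - cos(5t)·(-1,-1)).
General solution: C_1X_1 + C_2X_2.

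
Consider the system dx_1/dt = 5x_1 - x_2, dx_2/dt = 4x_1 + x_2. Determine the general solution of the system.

Coefficient matrix A = [[5, -1], [4, 1]].
Characteristic polynomial det(A - λI) = λ^2 - 6λ + 9 = 0.
Single eigenvalue λ = 3 with algebraic multiplicity 2.
Eigenvector v = (-1,-2); generalized eigenvector w with (A-λI)w=v is (1,3).
General solution: e^(3t)[C_1·v + C_2·(t·v + w)].

x_1(t) = -C_1e^(3t) - C_2te^(3t) + C_2e^(3t), x_2(t) = -2C_1e^(3t) - 2C_2te^(3t) + 3C_2e^(3t)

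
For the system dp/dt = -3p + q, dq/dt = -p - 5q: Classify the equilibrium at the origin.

A = [[-3,1],[-1,-5]]; det(A-λI) = λ^2 + 8λ + 16.
repeated λ = -4 with a single eigenvector.

stable improper node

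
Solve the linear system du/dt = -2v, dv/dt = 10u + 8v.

u(t) = c_1e^(4t)cos(2t) + c_2e^(4t)sin(2t), v(t) = c_1e^(4t)sin(2t) - 2c_1e^(4t)cos(2t) - 2c_2e^(4t)sin(2t) - c_2e^(4t)cos(2t)

Coefficient matrix A = [[0, -2], [10, 8]].
Characteristic polynomial det(A - λI) = λ^2 - 8λ + 20 = 0.
Eigenvalues λ = 4 ± 2i (complex conjugate pair).
For λ=4+2i: an eigenvector is (1,-2) - i(0,1) = (1, -2 - i).
A real fundamental pair from Re and Im of e^((4+2i)t)v: X_1 = e^(4t)(cos(2t)·(1,-2) + sin(2t)·(0,1)), X_2 = e^(4t)(sin(2t)·(1,-2) - cos(2t)·(0,1)).
General solution: c_1X_1 + c_2X_2.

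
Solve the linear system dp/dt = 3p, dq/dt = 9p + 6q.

p(t) = K_2e^(3t), q(t) = -K_1e^(6t) - 3K_2e^(3t)

Coefficient matrix A = [[3, 0], [9, 6]].
Characteristic polynomial det(A - λI) = λ^2 - 9λ + 18 = 0.
Eigenvalues λ = 6, 3.
For λ=6: (A-λI) row 1 is [-3, 0], so an eigenvector is (0, -1).
For λ=3: (A-λI) row 2 is [9, 3], so an eigenvector is (1, -3).
General solution: K_1e^(6t)(0,-1) + K_2e^(3t)(1,-3).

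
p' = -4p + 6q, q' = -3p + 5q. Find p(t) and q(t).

p(t) = C_1e^(2t) - 2C_2e^(-t), q(t) = C_1e^(2t) - C_2e^(-t)

Coefficient matrix A = [[-4, 6], [-3, 5]].
Characteristic polynomial det(A - λI) = λ^2 - λ - 2 = 0.
Eigenvalues λ = 2, -1.
For λ=2: (A-λI) row 1 is [-6, 6], so an eigenvector is (1, 1).
For λ=-1: (A-λI) row 1 is [-3, 6], so an eigenvector is (-2, -1).
General solution: C_1e^(2t)(1,1) + C_2e^(-t)(-2,-1).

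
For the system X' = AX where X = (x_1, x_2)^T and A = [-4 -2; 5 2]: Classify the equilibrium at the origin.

A = [[-4,-2],[5,2]]; det(A-λI) = λ^2 + 2λ + 2.
λ = -1 ± i: negative real part.

stable spiral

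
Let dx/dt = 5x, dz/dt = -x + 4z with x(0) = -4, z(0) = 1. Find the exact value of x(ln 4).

A = [[5,0],[-1,4]]; eigenvalues λ = 4, 5.
Eigenvectors: (0,-1) for λ=4, (-1,1) for λ=5.
From the initial condition, c_1 = 3, c_2 = 4.
x(ln 4) = (3)(4^4)(0) + (4)(4^5)(-1) = -4096.

-4096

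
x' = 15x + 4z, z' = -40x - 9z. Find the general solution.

Coefficient matrix A = [[15, 4], [-40, -9]].
Characteristic polynomial det(A - λI) = λ^2 - 6λ + 25 = 0.
Eigenvalues λ = 3 ± 4i (complex conjugate pair).
For λ=3+4i: an eigenvector is (0,-1) - i(-1,3) = (0 + i, -1 - 3i).
A real fundamental pair from Re and Im of e^((3+4i)t)v: X_1 = e^(3t)(cos(4t)·(0,-1) + sin(4t)·(-1,3)), X_2 = e^(3t)(sin(4t)·(0,-1) - cos(4t)·(-1,3)).
General solution: C_1X_1 + C_2X_2.

x(t) = -C_1e^(3t)sin(4t) + C_2e^(3t)cos(4t), z(t) = 3C_1e^(3t)sin(4t) - C_1e^(3t)cos(4t) - C_2e^(3t)sin(4t) - 3C_2e^(3t)cos(4t)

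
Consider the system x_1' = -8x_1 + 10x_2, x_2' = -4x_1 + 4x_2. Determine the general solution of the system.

x_1(t) = -K_1e^(-2t)sin(2t) + 2K_1e^(-2t)cos(2t) + 2K_2e^(-2t)sin(2t) + K_2e^(-2t)cos(2t), x_2(t) = -K_1e^(-2t)sin(2t) + K_1e^(-2t)cos(2t) + K_2e^(-2t)sin(2t) + K_2e^(-2t)cos(2t)

Coefficient matrix A = [[-8, 10], [-4, 4]].
Characteristic polynomial det(A - λI) = λ^2 + 4λ + 8 = 0.
Eigenvalues λ = -2 ± 2i (complex conjugate pair).
For λ=-2+2i: an eigenvector is (2,1) - i(-1,-1) = (2 + i, 1 + i).
A real fundamental pair from Re and Im of e^((-2+2i)t)v: X_1 = e^(-2t)(cos(2t)·(2,1) + sin(2t)·(-1,-1)), X_2 = e^(-2t)(sin(2t)·(2,1) - cos(2t)·(-1,-1)).
General solution: K_1X_1 + K_2X_2.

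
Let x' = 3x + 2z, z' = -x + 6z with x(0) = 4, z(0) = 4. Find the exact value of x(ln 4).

4096

A = [[3,2],[-1,6]]; eigenvalues λ = 4, 5.
Eigenvectors: (-2,-1) for λ=4, (1,1) for λ=5.
From the initial condition, c_1 = 0, c_2 = 4.
x(ln 4) = (0)(4^4)(-2) + (4)(4^5)(1) = 4096.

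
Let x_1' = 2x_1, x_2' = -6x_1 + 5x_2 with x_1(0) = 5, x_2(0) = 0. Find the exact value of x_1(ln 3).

A = [[2,0],[-6,5]]; eigenvalues λ = 5, 2.
Eigenvectors: (0,1) for λ=5, (1,2) for λ=2.
From the initial condition, c_1 = -10, c_2 = 5.
x_1(ln 3) = (-10)(3^5)(0) + (5)(3^2)(1) = 45.

45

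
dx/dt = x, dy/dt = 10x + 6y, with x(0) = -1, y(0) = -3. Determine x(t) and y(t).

Coefficient matrix A = [[1, 0], [10, 6]].
Characteristic polynomial det(A - λI) = λ^2 - 7λ + 6 = 0.
Eigenvalues λ = 6, 1.
For λ=6: (A-λI) row 1 is [-5, 0], so an eigenvector is (0, -1).
For λ=1: (A-λI) row 2 is [10, 5], so an eigenvector is (1, -2).
General solution: c_1e^(6t)(0,-1) + c_2e^(t)(1,-2).
Applying x(0)=-1, y(0)=-3 gives c_1=5, c_2=-1.

x(t) = -e^(t), y(t) = -5e^(6t) + 2e^(t)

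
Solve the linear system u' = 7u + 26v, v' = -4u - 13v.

u(t) = 2c_1e^(-3t)sin(2t) + 3c_1e^(-3t)cos(2t) + 3c_2e^(-3t)sin(2t) - 2c_2e^(-3t)cos(2t), v(t) = -c_1e^(-3t)sin(2t) - c_1e^(-3t)cos(2t) - c_2e^(-3t)sin(2t) + c_2e^(-3t)cos(2t)

Coefficient matrix A = [[7, 26], [-4, -13]].
Characteristic polynomial det(A - λI) = λ^2 + 6λ + 13 = 0.
Eigenvalues λ = -3 ± 2i (complex conjugate pair).
For λ=-3+2i: an eigenvector is (3,-1) - i(2,-1) = (3 - 2i, -1 + i).
A real fundamental pair from Re and Im of e^((-3+2i)t)v: X_1 = e^(-3t)(cos(2t)·(3,-1) + sin(2t)·(2,-1)), X_2 = e^(-3t)(sin(2t)·(3,-1) - cos(2t)·(2,-1)).
General solution: c_1X_1 + c_2X_2.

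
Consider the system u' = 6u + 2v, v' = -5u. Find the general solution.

u(t) = -K_1e^(3t)sin(t) + K_1e^(3t)cos(t) + K_2e^(3t)sin(t) + K_2e^(3t)cos(t), v(t) = K_1e^(3t)sin(t) - 2K_1e^(3t)cos(t) - 2K_2e^(3t)sin(t) - K_2e^(3t)cos(t)

Coefficient matrix A = [[6, 2], [-5, 0]].
Characteristic polynomial det(A - λI) = λ^2 - 6λ + 10 = 0.
Eigenvalues λ = 3 ± i (complex conjugate pair).
For λ=3+i: an eigenvector is (1,-2) - i(-1,1) = (1 + i, -2 - i).
A real fundamental pair from Re and Im of e^((3+i)t)v: X_1 = e^(3t)(cos(t)·(1,-2) + sin(t)·(-1,1)), X_2 = e^(3t)(sin(t)·(1,-2) - cos(t)·(-1,1)).
General solution: K_1X_1 + K_2X_2.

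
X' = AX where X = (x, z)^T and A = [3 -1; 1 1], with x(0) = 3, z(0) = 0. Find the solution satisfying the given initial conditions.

Coefficient matrix A = [[3, -1], [1, 1]].
Characteristic polynomial det(A - λI) = λ^2 - 4λ + 4 = 0.
Single eigenvalue λ = 2 with algebraic multiplicity 2.
Eigenvector v = (-1,-1); generalized eigenvector w with (A-λI)w=v is (-3,-2).
General solution: e^(2t)[C_1·v + C_2·(t·v + w)].
Applying x(0)=3, z(0)=0 gives C_1=6, C_2=-3.

x(t) = 3te^(2t) + 3e^(2t), z(t) = 3te^(2t)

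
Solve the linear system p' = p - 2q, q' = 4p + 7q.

p(t) = C_1e^(5t) + C_2e^(3t), q(t) = -2C_1e^(5t) - C_2e^(3t)

Coefficient matrix A = [[1, -2], [4, 7]].
Characteristic polynomial det(A - λI) = λ^2 - 8λ + 15 = 0.
Eigenvalues λ = 5, 3.
For λ=5: (A-λI) row 1 is [-4, -2], so an eigenvector is (1, -2).
For λ=3: (A-λI) row 1 is [-2, -2], so an eigenvector is (1, -1).
General solution: C_1e^(5t)(1,-2) + C_2e^(3t)(1,-1).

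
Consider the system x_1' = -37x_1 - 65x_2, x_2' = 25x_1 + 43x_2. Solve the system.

x_1(t) = -3c_1e^(3t)sin(5t) + 2c_1e^(3t)cos(5t) + 2c_2e^(3t)sin(5t) + 3c_2e^(3t)cos(5t), x_2(t) = 2c_1e^(3t)sin(5t) - c_1e^(3t)cos(5t) - c_2e^(3t)sin(5t) - 2c_2e^(3t)cos(5t)

Coefficient matrix A = [[-37, -65], [25, 43]].
Characteristic polynomial det(A - λI) = λ^2 - 6λ + 34 = 0.
Eigenvalues λ = 3 ± 5i (complex conjugate pair).
For λ=3+5i: an eigenvector is (2,-1) - i(-3,2) = (2 + 3i, -1 - 2i).
A real fundamental pair from Re and Im of e^((3+5i)t)v: X_1 = e^(3t)(cos(5t)·(2,-1) + sin(5t)·(-3,2)), X_2 = e^(3t)(sin(5t)·(2,-1) - cos(5t)·(-3,2)).
General solution: c_1X_1 + c_2X_2.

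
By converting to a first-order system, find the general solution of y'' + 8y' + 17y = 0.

Let x_1 = y, x_2 = y'. Then x_1' = x_2 and x_2' = -17x_1 - 8x_2.
A = [[0,1],[-17,-8]]; det(A-λI) = λ^2 + 8λ + 17.
Eigenvalues λ = -4 ± i.

y(t) = K_1e^(-4t)cos(t) + K_2e^(-4t)sin(t)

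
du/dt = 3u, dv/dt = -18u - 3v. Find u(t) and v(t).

u(t) = -K_1e^(3t), v(t) = 3K_1e^(3t) + K_2e^(-3t)

Coefficient matrix A = [[3, 0], [-18, -3]].
Characteristic polynomial det(A - λI) = λ^2 - 9 = 0.
Eigenvalues λ = 3, -3.
For λ=3: (A-λI) row 2 is [-18, -6], so an eigenvector is (-1, 3).
For λ=-3: (A-λI) row 1 is [6, 0], so an eigenvector is (0, 1).
General solution: K_1e^(3t)(-1,3) + K_2e^(-3t)(0,1).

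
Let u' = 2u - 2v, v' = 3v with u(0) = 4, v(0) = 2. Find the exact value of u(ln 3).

A = [[2,-2],[0,3]]; eigenvalues λ = 3, 2.
Eigenvectors: (-2,1) for λ=3, (-1,0) for λ=2.
From the initial condition, c_1 = 2, c_2 = -8.
u(ln 3) = (2)(3^3)(-2) + (-8)(3^2)(-1) = -36.

-36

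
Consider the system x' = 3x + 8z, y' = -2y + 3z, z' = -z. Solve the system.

x(t) = -2C_1e^(-t) + C_3e^(3t), y(t) = 3C_1e^(-t) + C_2e^(-2t), z(t) = C_1e^(-t)

Coefficient matrix A = [[3, 0, 8], [0, -2, 3], [0, 0, -1]].
det(A - λI) = 0 gives eigenvalues λ = -1, -2, 3.
For λ=-1: eigenvector (-2,3,1).
For λ=-2: eigenvector (0,1,0).
For λ=3: eigenvector (1,0,0).
General solution: C_1e^(-t)(-2,3,1) + C_2e^(-2t)(0,1,0) + C_3e^(3t)(1,0,0).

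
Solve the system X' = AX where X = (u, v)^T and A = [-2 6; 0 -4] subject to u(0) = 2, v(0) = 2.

Coefficient matrix A = [[-2, 6], [0, -4]].
Characteristic polynomial det(A - λI) = λ^2 + 6λ + 8 = 0.
Eigenvalues λ = -4, -2.
For λ=-4: (A-λI) row 1 is [2, 6], so an eigenvector is (3, -1).
For λ=-2: (A-λI) row 1 is [0, 6], so an eigenvector is (1, 0).
General solution: c_1e^(-4t)(3,-1) + c_2e^(-2t)(1,0).
Applying u(0)=2, v(0)=2 gives c_1=-2, c_2=8.

u(t) = 8e^(-2t) - 6e^(-4t), v(t) = 2e^(-4t)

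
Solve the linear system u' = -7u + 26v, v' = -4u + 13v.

u(t) = -3K_1e^(3t)sin(2t) - 2K_1e^(3t)cos(2t) - 2K_2e^(3t)sin(2t) + 3K_2e^(3t)cos(2t), v(t) = -K_1e^(3t)sin(2t) - K_1e^(3t)cos(2t) - K_2e^(3t)sin(2t) + K_2e^(3t)cos(2t)

Coefficient matrix A = [[-7, 26], [-4, 13]].
Characteristic polynomial det(A - λI) = λ^2 - 6λ + 13 = 0.
Eigenvalues λ = 3 ± 2i (complex conjugate pair).
For λ=3+2i: an eigenvector is (-2,-1) - i(-3,-1) = (-2 + 3i, -1 + i).
A real fundamental pair from Re and Im of e^((3+2i)t)v: X_1 = e^(3t)(cos(2t)·(-2,-1) + sin(2t)·(-3,-1)), X_2 = e^(3t)(sin(2t)·(-2,-1) - cos(2t)·(-3,-1)).
General solution: K_1X_1 + K_2X_2.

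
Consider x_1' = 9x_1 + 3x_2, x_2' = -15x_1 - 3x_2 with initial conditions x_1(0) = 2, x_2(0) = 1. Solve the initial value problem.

x_1(t) = 5e^(3t)sin(3t) + 2e^(3t)cos(3t), x_2(t) = -12e^(3t)sin(3t) + e^(3t)cos(3t)

Coefficient matrix A = [[9, 3], [-15, -3]].
Characteristic polynomial det(A - λI) = λ^2 - 6λ + 18 = 0.
Eigenvalues λ = 3 ± 3i (complex conjugate pair).
For λ=3+3i: an eigenvector is (0,-1) - i(-1,2) = (0 + i, -1 - 2i).
A real fundamental pair from Re and Im of e^((3+3i)t)v: X_1 = e^(3t)(cos(3t)·(0,-1) + sin(3t)·(-1,2)), X_2 = e^(3t)(sin(3t)·(0,-1) - cos(3t)·(-1,2)).
General solution: K_1X_1 + K_2X_2.
Applying x_1(0)=2, x_2(0)=1 gives K_1=-5, K_2=2.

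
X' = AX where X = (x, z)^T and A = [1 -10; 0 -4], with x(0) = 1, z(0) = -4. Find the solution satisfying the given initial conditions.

x(t) = 9e^(t) - 8e^(-4t), z(t) = -4e^(-4t)

Coefficient matrix A = [[1, -10], [0, -4]].
Characteristic polynomial det(A - λI) = λ^2 + 3λ - 4 = 0.
Eigenvalues λ = 1, -4.
For λ=1: (A-λI) row 1 is [0, -10], so an eigenvector is (1, 0).
For λ=-4: (A-λI) row 1 is [5, -10], so an eigenvector is (-2, -1).
General solution: c_1e^(t)(1,0) + c_2e^(-4t)(-2,-1).
Applying x(0)=1, z(0)=-4 gives c_1=9, c_2=4.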